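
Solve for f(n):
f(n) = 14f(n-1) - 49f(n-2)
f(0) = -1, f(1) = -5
Characteristic equation: x² - 14x + 49 = 0, which is (x - (7))².
Repeated root r = 7.
General solution: f(n) = (A + Bn)·(7)^n.
From f(0) = -1: A = -1.
From f(1) = -5: (A + B)·(7) = -5 ⇒ B = \frac{2}{7}.
So f(n) = \left(\frac{2 n}{7} - 1\right) \cdot (7)^n.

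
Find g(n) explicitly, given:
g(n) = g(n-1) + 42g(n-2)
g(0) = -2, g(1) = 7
Characteristic equation: x² - x - 42 = 0, which factors as (x - (-6))(x - (7)) = 0.
Roots r₁ = -6, r₂ = 7 (distinct).
General solution: g(n) = A·(-6)^n + B·(7)^n.
From g(0) = -2: A + B = -2.
From g(1) = 7: -6A + 7B = 7.
Solving: A = - \frac{21}{13}, B = - \frac{5}{13}.
So g(n) = - \frac{21 \left(-6\right)^{n}}{13} - \frac{5 \cdot 7^{n}}{13}.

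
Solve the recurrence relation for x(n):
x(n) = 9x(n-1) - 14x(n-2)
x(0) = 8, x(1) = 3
Characteristic equation: x² - 9x + 14 = 0, which factors as (x - (2))(x - (7)) = 0.
Roots r₁ = 2, r₂ = 7 (distinct).
General solution: x(n) = A·(2)^n + B·(7)^n.
From x(0) = 8: A + B = 8.
From x(1) = 3: 2A + 7B = 3.
Solving: A = \frac{53}{5}, B = - \frac{13}{5}.
So x(n) = \frac{53 \cdot 2^{n}}{5} - \frac{13 \cdot 7^{n}}{5}.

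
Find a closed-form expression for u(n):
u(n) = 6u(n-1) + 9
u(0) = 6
First-order linear non-homogeneous.
Homogeneous solution: u_h(n) = A·(6)^n.
Try constant particular solution u_p = K: K = 6K + 9 ⇒ K = - \frac{9}{5}.
General: u(n) = A·(6)^n - \frac{9}{5}.
Apply u(0) = 6: A - \frac{9}{5} = 6 ⇒ A = \frac{39}{5}.
So u(n) = \frac{39 \cdot 6^{n}}{5} - \frac{9}{5}.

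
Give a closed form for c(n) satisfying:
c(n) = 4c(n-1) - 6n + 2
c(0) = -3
First-order linear with linear forcing.
Homogeneous solution: c_h(n) = A·(4)^n.
Try particular c_p(n) = pn + q. Substituting:
  pn + q = 4(p(n-1) + q) - 6n + 2.
Matching the n-coefficient: p = 4p - 6 ⇒ p = 2.
Matching constants: q = -4p + 4q + 2 ⇒ q = 2.
General: c(n) = A·(4)^n + 2 n + 2.
Apply c(0) = -3: A + 2 = -3 ⇒ A = -5.
So c(n) = - 5 \cdot 4^{n} + 2 n + 2.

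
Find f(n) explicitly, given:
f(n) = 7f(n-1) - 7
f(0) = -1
First-order linear non-homogeneous.
Homogeneous solution: f_h(n) = A·(7)^n.
Try constant particular solution f_p = K: K = 7K - 7 ⇒ K = \frac{7}{6}.
General: f(n) = A·(7)^n + \frac{7}{6}.
Apply f(0) = -1: A + \frac{7}{6} = -1 ⇒ A = - \frac{13}{6}.
So f(n) = \frac{7}{6} - \frac{13 \cdot 7^{n}}{6}.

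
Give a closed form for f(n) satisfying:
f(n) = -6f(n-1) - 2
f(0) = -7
First-order linear non-homogeneous.
Homogeneous solution: f_h(n) = A·(-6)^n.
Try constant particular solution f_p = K: K = -6K - 2 ⇒ K = - \frac{2}{7}.
General: f(n) = A·(-6)^n - \frac{2}{7}.
Apply f(0) = -7: A - \frac{2}{7} = -7 ⇒ A = - \frac{47}{7}.
So f(n) = - \frac{47 \left(-6\right)^{n}}{7} - \frac{2}{7}.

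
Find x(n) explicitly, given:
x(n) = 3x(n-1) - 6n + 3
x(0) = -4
First-order linear with linear forcing.
Homogeneous solution: x_h(n) = A·(3)^n.
Try particular x_p(n) = pn + q. Substituting:
  pn + q = 3(p(n-1) + q) - 6n + 3.
Matching the n-coefficient: p = 3p - 6 ⇒ p = 3.
Matching constants: q = -3p + 3q + 3 ⇒ q = 3.
General: x(n) = A·(3)^n + 3 n + 3.
Apply x(0) = -4: A + 3 = -4 ⇒ A = -7.
So x(n) = - 7 \cdot 3^{n} + 3 n + 3.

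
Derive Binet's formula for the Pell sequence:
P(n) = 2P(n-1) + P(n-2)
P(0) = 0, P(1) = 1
This is the Pell sequence.
Characteristic equation: x² - 2x - 1 = 0; roots r₁ = 1 + \sqrt{2}, r₂ = 1 - \sqrt{2}.
General: P(n) = A·r₁^n + B·r₂^n. Solving with P(0)=0, P(1)=1 gives A = \frac{\sqrt{2}}{4}, B = - \frac{\sqrt{2}}{4}.
So P(n) = \frac{\sqrt{2} \left(- \left(1 - \sqrt{2}\right)^{n} + \left(1 + \sqrt{2}\right)^{n}\right)}{4}.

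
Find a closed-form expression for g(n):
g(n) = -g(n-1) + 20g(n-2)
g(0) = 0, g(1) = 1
Characteristic equation: x² + x - 20 = 0, which factors as (x - (-5))(x - (4)) = 0.
Roots r₁ = -5, r₂ = 4 (distinct).
General solution: g(n) = A·(-5)^n + B·(4)^n.
From g(0) = 0: A + B = 0.
From g(1) = 1: -5A + 4B = 1.
Solving: A = - \frac{1}{9}, B = \frac{1}{9}.
So g(n) = - \frac{\left(-5\right)^{n}}{9} + \frac{4^{n}}{9}.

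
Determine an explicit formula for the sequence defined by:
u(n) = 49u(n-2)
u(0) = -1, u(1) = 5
Characteristic equation: x² - 49 = 0, which factors as (x - (-7))(x - (7)) = 0.
Roots r₁ = -7, r₂ = 7 (distinct).
General solution: u(n) = A·(-7)^n + B·(7)^n.
From u(0) = -1: A + B = -1.
From u(1) = 5: -7A + 7B = 5.
Solving: A = - \frac{6}{7}, B = - \frac{1}{7}.
So u(n) = - \frac{6 \left(-7\right)^{n}}{7} - \frac{7^{n}}{7}.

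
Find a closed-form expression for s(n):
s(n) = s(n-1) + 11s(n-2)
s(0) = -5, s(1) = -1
Characteristic equation: x² - x - 11 = 0.
Discriminant Δ = (1)² + 4·(11) = 45.
Roots r₁,₂ = (1 ± √45)/2, so r₁ = \frac{1}{2} + \frac{3 \sqrt{5}}{2}, r₂ = \frac{1}{2} - \frac{3 \sqrt{5}}{2}.
General solution: s(n) = A·r₁^n + B·r₂^n.
From the initial conditions, A + B = -5 and r₁A + r₂B = -1.
Since r₁ - r₂ = √45: A = (-1 - (-5)r₂)/√45 = - \frac{5}{2} + \frac{\sqrt{5}}{10}, and B = -5 - A = - \frac{5}{2} - \frac{\sqrt{5}}{10}.
So s(n) = \left(- \frac{5}{2} + \frac{\sqrt{5}}{10}\right)\left(\frac{1}{2} + \frac{3 \sqrt{5}}{2}\right)^n + \left(- \frac{5}{2} - \frac{\sqrt{5}}{10}\right)\left(\frac{1}{2} - \frac{3 \sqrt{5}}{2}\right)^n.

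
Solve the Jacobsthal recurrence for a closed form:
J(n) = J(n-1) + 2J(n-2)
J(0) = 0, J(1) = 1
This is the Jacobsthal sequence.
Characteristic equation: x² - x - 2 = 0; roots r₁ = 2, r₂ = -1.
General: J(n) = A·r₁^n + B·r₂^n. Solving with J(0)=0, J(1)=1 gives A = \frac{1}{3}, B = - \frac{1}{3}.
So J(n) = - \frac{\left(-1\right)^{n}}{3} + \frac{2^{n}}{3}.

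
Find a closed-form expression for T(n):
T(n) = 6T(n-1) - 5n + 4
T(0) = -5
First-order linear with linear forcing.
Homogeneous solution: T_h(n) = A·(6)^n.
Try particular T_p(n) = pn + q. Substituting:
  pn + q = 6(p(n-1) + q) - 5n + 4.
Matching the n-coefficient: p = 6p - 5 ⇒ p = 1.
Matching constants: q = -6p + 6q + 4 ⇒ q = \frac{2}{5}.
General: T(n) = A·(6)^n + n + \frac{2}{5}.
Apply T(0) = -5: A + \frac{2}{5} = -5 ⇒ A = - \frac{27}{5}.
So T(n) = - \frac{27 \cdot 6^{n}}{5} + n + \frac{2}{5}.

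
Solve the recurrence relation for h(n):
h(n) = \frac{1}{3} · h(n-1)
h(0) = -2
Pure geometric recurrence with ratio \frac{1}{3}.
By induction h(n) = h(0) · (\frac{1}{3})^n = - 2 \cdot 3^{- n}.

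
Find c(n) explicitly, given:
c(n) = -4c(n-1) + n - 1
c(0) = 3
First-order linear with linear forcing.
Homogeneous solution: c_h(n) = A·(-4)^n.
Try particular c_p(n) = pn + q. Substituting:
  pn + q = -4(p(n-1) + q) + n - 1.
Matching the n-coefficient: p = -4p + 1 ⇒ p = \frac{1}{5}.
Matching constants: q = 4p - 4q - 1 ⇒ q = - \frac{1}{25}.
General: c(n) = A·(-4)^n + \frac{n}{5} - \frac{1}{25}.
Apply c(0) = 3: A - \frac{1}{25} = 3 ⇒ A = \frac{76}{25}.
So c(n) = \frac{76 \left(-4\right)^{n}}{25} + \frac{n}{5} - \frac{1}{25}.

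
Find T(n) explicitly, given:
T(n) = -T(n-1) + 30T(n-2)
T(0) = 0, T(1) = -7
Characteristic equation: x² + x - 30 = 0, which factors as (x - (5))(x - (-6)) = 0.
Roots r₁ = 5, r₂ = -6 (distinct).
General solution: T(n) = A·(5)^n + B·(-6)^n.
From T(0) = 0: A + B = 0.
From T(1) = -7: 5A - 6B = -7.
Solving: A = - \frac{7}{11}, B = \frac{7}{11}.
So T(n) = \frac{7 \left(-6\right)^{n}}{11} - \frac{7 \cdot 5^{n}}{11}.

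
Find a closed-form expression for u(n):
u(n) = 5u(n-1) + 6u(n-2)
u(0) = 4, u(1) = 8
Characteristic equation: x² - 5x - 6 = 0, which factors as (x - (-1))(x - (6)) = 0.
Roots r₁ = -1, r₂ = 6 (distinct).
General solution: u(n) = A·(-1)^n + B·(6)^n.
From u(0) = 4: A + B = 4.
From u(1) = 8: -A + 6B = 8.
Solving: A = \frac{16}{7}, B = \frac{12}{7}.
So u(n) = \frac{16 \left(-1\right)^{n}}{7} + \frac{12 \cdot 6^{n}}{7}.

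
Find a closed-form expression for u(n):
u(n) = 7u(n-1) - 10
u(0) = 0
First-order linear non-homogeneous.
Homogeneous solution: u_h(n) = A·(7)^n.
Try constant particular solution u_p = K: K = 7K - 10 ⇒ K = \frac{5}{3}.
General: u(n) = A·(7)^n + \frac{5}{3}.
Apply u(0) = 0: A + \frac{5}{3} = 0 ⇒ A = - \frac{5}{3}.
So u(n) = \frac{5}{3} - \frac{5 \cdot 7^{n}}{3}.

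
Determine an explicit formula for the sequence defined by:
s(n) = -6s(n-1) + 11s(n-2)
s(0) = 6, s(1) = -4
Characteristic equation: x² + 6x - 11 = 0.
Discriminant Δ = (-6)² + 4·(11) = 80.
Roots r₁,₂ = (-6 ± √80)/2, so r₁ = -3 + 2 \sqrt{5}, r₂ = - 2 \sqrt{5} - 3.
General solution: s(n) = A·r₁^n + B·r₂^n.
From the initial conditions, A + B = 6 and r₁A + r₂B = -4.
Since r₁ - r₂ = √80: A = (-4 - (6)r₂)/√80 = \frac{7 \sqrt{5}}{10} + 3, and B = 6 - A = 3 - \frac{7 \sqrt{5}}{10}.
So s(n) = \left(\frac{7 \sqrt{5}}{10} + 3\right)\left(-3 + 2 \sqrt{5}\right)^n + \left(3 - \frac{7 \sqrt{5}}{10}\right)\left(- 2 \sqrt{5} - 3\right)^n.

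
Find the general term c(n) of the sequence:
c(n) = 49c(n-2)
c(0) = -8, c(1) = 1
Characteristic equation: x² - 49 = 0, which factors as (x - (7))(x - (-7)) = 0.
Roots r₁ = 7, r₂ = -7 (distinct).
General solution: c(n) = A·(7)^n + B·(-7)^n.
From c(0) = -8: A + B = -8.
From c(1) = 1: 7A - 7B = 1.
Solving: A = - \frac{55}{14}, B = - \frac{57}{14}.
So c(n) = - \frac{57 \left(-7\right)^{n}}{14} - \frac{55 \cdot 7^{n}}{14}.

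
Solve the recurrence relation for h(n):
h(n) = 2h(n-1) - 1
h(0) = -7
First-order linear non-homogeneous.
Homogeneous solution: h_h(n) = A·(2)^n.
Try constant particular solution h_p = K: K = 2K - 1 ⇒ K = 1.
General: h(n) = A·(2)^n + 1.
Apply h(0) = -7: A + 1 = -7 ⇒ A = -8.
So h(n) = 1 - 8 \cdot 2^{n}.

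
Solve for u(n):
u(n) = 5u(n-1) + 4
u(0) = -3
First-order linear non-homogeneous.
Homogeneous solution: u_h(n) = A·(5)^n.
Try constant particular solution u_p = K: K = 5K + 4 ⇒ K = -1.
General: u(n) = A·(5)^n - 1.
Apply u(0) = -3: A - 1 = -3 ⇒ A = -2.
So u(n) = - 2 \cdot 5^{n} - 1.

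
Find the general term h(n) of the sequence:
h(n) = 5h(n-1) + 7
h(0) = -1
First-order linear non-homogeneous.
Homogeneous solution: h_h(n) = A·(5)^n.
Try constant particular solution h_p = K: K = 5K + 7 ⇒ K = - \frac{7}{4}.
General: h(n) = A·(5)^n - \frac{7}{4}.
Apply h(0) = -1: A - \frac{7}{4} = -1 ⇒ A = \frac{3}{4}.
So h(n) = \frac{3 \cdot 5^{n}}{4} - \frac{7}{4}.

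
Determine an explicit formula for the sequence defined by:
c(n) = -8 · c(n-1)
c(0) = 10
Pure geometric recurrence with ratio -8.
By induction c(n) = c(0) · (-8)^n = 10 \left(-8\right)^{n}.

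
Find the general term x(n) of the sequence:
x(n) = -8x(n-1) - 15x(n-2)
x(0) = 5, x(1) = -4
Characteristic equation: x² + 8x + 15 = 0, which factors as (x - (-5))(x - (-3)) = 0.
Roots r₁ = -5, r₂ = -3 (distinct).
General solution: x(n) = A·(-5)^n + B·(-3)^n.
From x(0) = 5: A + B = 5.
From x(1) = -4: -5A - 3B = -4.
Solving: A = - \frac{11}{2}, B = \frac{21}{2}.
So x(n) = \frac{21 \left(-3\right)^{n}}{2} - \frac{11 \left(-5\right)^{n}}{2}.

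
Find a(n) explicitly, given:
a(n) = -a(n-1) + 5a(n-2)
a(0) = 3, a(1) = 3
Characteristic equation: x² + x - 5 = 0.
Discriminant Δ = (-1)² + 4·(5) = 21.
Roots r₁,₂ = (-1 ± √21)/2, so r₁ = - \frac{1}{2} + \frac{\sqrt{21}}{2}, r₂ = - \frac{\sqrt{21}}{2} - \frac{1}{2}.
General solution: a(n) = A·r₁^n + B·r₂^n.
From the initial conditions, A + B = 3 and r₁A + r₂B = 3.
Since r₁ - r₂ = √21: A = (3 - (3)r₂)/√21 = \frac{3 \sqrt{21}}{14} + \frac{3}{2}, and B = 3 - A = \frac{3}{2} - \frac{3 \sqrt{21}}{14}.
So a(n) = \left(\frac{3 \sqrt{21}}{14} + \frac{3}{2}\right)\left(- \frac{1}{2} + \frac{\sqrt{21}}{2}\right)^n + \left(\frac{3}{2} - \frac{3 \sqrt{21}}{14}\right)\left(- \frac{\sqrt{21}}{2} - \frac{1}{2}\right)^n.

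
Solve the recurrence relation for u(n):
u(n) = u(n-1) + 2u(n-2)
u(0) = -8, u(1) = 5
Characteristic equation: x² - x - 2 = 0, which factors as (x - (-1))(x - (2)) = 0.
Roots r₁ = -1, r₂ = 2 (distinct).
General solution: u(n) = A·(-1)^n + B·(2)^n.
From u(0) = -8: A + B = -8.
From u(1) = 5: -A + 2B = 5.
Solving: A = -7, B = -1.
So u(n) = - 7 \left(-1\right)^{n} - 2^{n}.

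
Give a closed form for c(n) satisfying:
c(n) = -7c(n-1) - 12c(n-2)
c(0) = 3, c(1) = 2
Characteristic equation: x² + 7x + 12 = 0, which factors as (x - (-3))(x - (-4)) = 0.
Roots r₁ = -3, r₂ = -4 (distinct).
General solution: c(n) = A·(-3)^n + B·(-4)^n.
From c(0) = 3: A + B = 3.
From c(1) = 2: -3A - 4B = 2.
Solving: A = 14, B = -11.
So c(n) = 14 \left(-3\right)^{n} - 11 \left(-4\right)^{n}.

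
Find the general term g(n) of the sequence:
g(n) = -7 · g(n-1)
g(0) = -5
Pure geometric recurrence with ratio -7.
By induction g(n) = g(0) · (-7)^n = - 5 \left(-7\right)^{n}.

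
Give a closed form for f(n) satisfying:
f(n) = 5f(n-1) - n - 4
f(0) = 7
First-order linear with linear forcing.
Homogeneous solution: f_h(n) = A·(5)^n.
Try particular f_p(n) = pn + q. Substituting:
  pn + q = 5(p(n-1) + q) - n - 4.
Matching the n-coefficient: p = 5p - 1 ⇒ p = \frac{1}{4}.
Matching constants: q = -5p + 5q - 4 ⇒ q = \frac{21}{16}.
General: f(n) = A·(5)^n + \frac{n}{4} + \frac{21}{16}.
Apply f(0) = 7: A + \frac{21}{16} = 7 ⇒ A = \frac{91}{16}.
So f(n) = \frac{91 \cdot 5^{n}}{16} + \frac{n}{4} + \frac{21}{16}.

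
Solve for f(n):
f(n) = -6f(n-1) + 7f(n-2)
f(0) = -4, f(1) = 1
Characteristic equation: x² + 6x - 7 = 0, which factors as (x - (-7))(x - (1)) = 0.
Roots r₁ = -7, r₂ = 1 (distinct).
General solution: f(n) = A·(-7)^n + B·(1)^n.
From f(0) = -4: A + B = -4.
From f(1) = 1: -7A + B = 1.
Solving: A = - \frac{5}{8}, B = - \frac{27}{8}.
So f(n) = - \frac{5 \left(-7\right)^{n}}{8} - \frac{27}{8}.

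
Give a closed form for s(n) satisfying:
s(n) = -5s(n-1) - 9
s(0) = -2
First-order linear non-homogeneous.
Homogeneous solution: s_h(n) = A·(-5)^n.
Try constant particular solution s_p = K: K = -5K - 9 ⇒ K = - \frac{3}{2}.
General: s(n) = A·(-5)^n - \frac{3}{2}.
Apply s(0) = -2: A - \frac{3}{2} = -2 ⇒ A = - \frac{1}{2}.
So s(n) = - \frac{\left(-5\right)^{n}}{2} - \frac{3}{2}.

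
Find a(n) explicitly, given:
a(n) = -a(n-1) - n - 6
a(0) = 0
First-order linear with linear forcing.
Homogeneous solution: a_h(n) = A·(-1)^n.
Try particular a_p(n) = pn + q. Substituting:
  pn + q = -(p(n-1) + q) - n - 6.
Matching the n-coefficient: p = -p - 1 ⇒ p = - \frac{1}{2}.
Matching constants: q = p - q - 6 ⇒ q = - \frac{13}{4}.
General: a(n) = A·(-1)^n - \frac{n}{2} - \frac{13}{4}.
Apply a(0) = 0: A - \frac{13}{4} = 0 ⇒ A = \frac{13}{4}.
So a(n) = \frac{13 \left(-1\right)^{n}}{4} - \frac{n}{2} - \frac{13}{4}.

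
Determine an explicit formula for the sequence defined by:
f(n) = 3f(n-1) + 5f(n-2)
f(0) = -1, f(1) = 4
Characteristic equation: x² - 3x - 5 = 0.
Discriminant Δ = (3)² + 4·(5) = 29.
Roots r₁,₂ = (3 ± √29)/2, so r₁ = \frac{3}{2} + \frac{\sqrt{29}}{2}, r₂ = \frac{3}{2} - \frac{\sqrt{29}}{2}.
General solution: f(n) = A·r₁^n + B·r₂^n.
From the initial conditions, A + B = -1 and r₁A + r₂B = 4.
Since r₁ - r₂ = √29: A = (4 - (-1)r₂)/√29 = - \frac{1}{2} + \frac{11 \sqrt{29}}{58}, and B = -1 - A = - \frac{11 \sqrt{29}}{58} - \frac{1}{2}.
So f(n) = \left(- \frac{1}{2} + \frac{11 \sqrt{29}}{58}\right)\left(\frac{3}{2} + \frac{\sqrt{29}}{2}\right)^n + \left(- \frac{11 \sqrt{29}}{58} - \frac{1}{2}\right)\left(\frac{3}{2} - \frac{\sqrt{29}}{2}\right)^n.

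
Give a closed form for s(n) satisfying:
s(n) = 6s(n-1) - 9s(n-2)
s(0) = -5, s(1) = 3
Characteristic equation: x² - 6x + 9 = 0, which is (x - (3))².
Repeated root r = 3.
General solution: s(n) = (A + Bn)·(3)^n.
From s(0) = -5: A = -5.
From s(1) = 3: (A + B)·(3) = 3 ⇒ B = 6.
So s(n) = \left(6 n - 5\right) \cdot (3)^n.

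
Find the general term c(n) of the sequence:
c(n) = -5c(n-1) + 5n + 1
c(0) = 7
First-order linear with linear forcing.
Homogeneous solution: c_h(n) = A·(-5)^n.
Try particular c_p(n) = pn + q. Substituting:
  pn + q = -5(p(n-1) + q) + 5n + 1.
Matching the n-coefficient: p = -5p + 5 ⇒ p = \frac{5}{6}.
Matching constants: q = 5p - 5q + 1 ⇒ q = \frac{31}{36}.
General: c(n) = A·(-5)^n + \frac{5 n}{6} + \frac{31}{36}.
Apply c(0) = 7: A + \frac{31}{36} = 7 ⇒ A = \frac{221}{36}.
So c(n) = \frac{221 \left(-5\right)^{n}}{36} + \frac{5 n}{6} + \frac{31}{36}.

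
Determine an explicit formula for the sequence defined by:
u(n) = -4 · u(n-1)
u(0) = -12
Pure geometric recurrence with ratio -4.
By induction u(n) = u(0) · (-4)^n = - 12 \left(-4\right)^{n}.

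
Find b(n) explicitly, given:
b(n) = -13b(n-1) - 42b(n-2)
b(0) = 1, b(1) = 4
Characteristic equation: x² + 13x + 42 = 0, which factors as (x - (-6))(x - (-7)) = 0.
Roots r₁ = -6, r₂ = -7 (distinct).
General solution: b(n) = A·(-6)^n + B·(-7)^n.
From b(0) = 1: A + B = 1.
From b(1) = 4: -6A - 7B = 4.
Solving: A = 11, B = -10.
So b(n) = 11 \left(-6\right)^{n} - 10 \left(-7\right)^{n}.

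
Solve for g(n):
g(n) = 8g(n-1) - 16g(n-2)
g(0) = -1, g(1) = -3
Characteristic equation: x² - 8x + 16 = 0, which is (x - (4))².
Repeated root r = 4.
General solution: g(n) = (A + Bn)·(4)^n.
From g(0) = -1: A = -1.
From g(1) = -3: (A + B)·(4) = -3 ⇒ B = \frac{1}{4}.
So g(n) = \left(\frac{n}{4} - 1\right) \cdot (4)^n.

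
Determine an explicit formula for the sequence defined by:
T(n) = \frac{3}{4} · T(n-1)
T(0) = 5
Pure geometric recurrence with ratio \frac{3}{4}.
By induction T(n) = T(0) · (\frac{3}{4})^n = 5 \left(\frac{3}{4}\right)^{n}.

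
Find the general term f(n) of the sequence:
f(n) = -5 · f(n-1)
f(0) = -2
Pure geometric recurrence with ratio -5.
By induction f(n) = f(0) · (-5)^n = - 2 \left(-5\right)^{n}.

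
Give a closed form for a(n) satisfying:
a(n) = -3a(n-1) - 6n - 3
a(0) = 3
First-order linear with linear forcing.
Homogeneous solution: a_h(n) = A·(-3)^n.
Try particular a_p(n) = pn + q. Substituting:
  pn + q = -3(p(n-1) + q) - 6n - 3.
Matching the n-coefficient: p = -3p - 6 ⇒ p = - \frac{3}{2}.
Matching constants: q = 3p - 3q - 3 ⇒ q = - \frac{15}{8}.
General: a(n) = A·(-3)^n - \frac{3 n}{2} - \frac{15}{8}.
Apply a(0) = 3: A - \frac{15}{8} = 3 ⇒ A = \frac{39}{8}.
So a(n) = \frac{39 \left(-3\right)^{n}}{8} - \frac{3 n}{2} - \frac{15}{8}.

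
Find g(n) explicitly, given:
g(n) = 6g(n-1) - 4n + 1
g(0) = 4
First-order linear with linear forcing.
Homogeneous solution: g_h(n) = A·(6)^n.
Try particular g_p(n) = pn + q. Substituting:
  pn + q = 6(p(n-1) + q) - 4n + 1.
Matching the n-coefficient: p = 6p - 4 ⇒ p = \frac{4}{5}.
Matching constants: q = -6p + 6q + 1 ⇒ q = \frac{19}{25}.
General: g(n) = A·(6)^n + \frac{4 n}{5} + \frac{19}{25}.
Apply g(0) = 4: A + \frac{19}{25} = 4 ⇒ A = \frac{81}{25}.
So g(n) = \frac{81 \cdot 6^{n}}{25} + \frac{4 n}{5} + \frac{19}{25}.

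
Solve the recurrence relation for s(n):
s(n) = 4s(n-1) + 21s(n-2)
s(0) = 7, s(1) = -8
Characteristic equation: x² - 4x - 21 = 0, which factors as (x - (-3))(x - (7)) = 0.
Roots r₁ = -3, r₂ = 7 (distinct).
General solution: s(n) = A·(-3)^n + B·(7)^n.
From s(0) = 7: A + B = 7.
From s(1) = -8: -3A + 7B = -8.
Solving: A = \frac{57}{10}, B = \frac{13}{10}.
So s(n) = \frac{57 \left(-3\right)^{n}}{10} + \frac{13 \cdot 7^{n}}{10}.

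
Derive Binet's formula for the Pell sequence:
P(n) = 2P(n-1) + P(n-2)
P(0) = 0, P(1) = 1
This is the Pell sequence.
Characteristic equation: x² - 2x - 1 = 0; roots r₁ = 1 + \sqrt{2}, r₂ = 1 - \sqrt{2}.
General: P(n) = A·r₁^n + B·r₂^n. Solving with P(0)=0, P(1)=1 gives A = \frac{\sqrt{2}}{4}, B = - \frac{\sqrt{2}}{4}.
So P(n) = \frac{\sqrt{2} \left(- \left(1 - \sqrt{2}\right)^{n} + \left(1 + \sqrt{2}\right)^{n}\right)}{4}.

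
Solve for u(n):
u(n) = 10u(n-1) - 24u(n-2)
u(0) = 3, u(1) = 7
Characteristic equation: x² - 10x + 24 = 0, which factors as (x - (4))(x - (6)) = 0.
Roots r₁ = 4, r₂ = 6 (distinct).
General solution: u(n) = A·(4)^n + B·(6)^n.
From u(0) = 3: A + B = 3.
From u(1) = 7: 4A + 6B = 7.
Solving: A = \frac{11}{2}, B = - \frac{5}{2}.
So u(n) = \frac{11 \cdot 4^{n}}{2} - \frac{5 \cdot 6^{n}}{2}.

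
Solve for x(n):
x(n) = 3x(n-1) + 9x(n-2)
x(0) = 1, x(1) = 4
Characteristic equation: x² - 3x - 9 = 0.
Discriminant Δ = (3)² + 4·(9) = 45.
Roots r₁,₂ = (3 ± √45)/2, so r₁ = \frac{3}{2} + \frac{3 \sqrt{5}}{2}, r₂ = \frac{3}{2} - \frac{3 \sqrt{5}}{2}.
General solution: x(n) = A·r₁^n + B·r₂^n.
From the initial conditions, A + B = 1 and r₁A + r₂B = 4.
Since r₁ - r₂ = √45: A = (4 - (1)r₂)/√45 = \frac{\sqrt{5}}{6} + \frac{1}{2}, and B = 1 - A = \frac{1}{2} - \frac{\sqrt{5}}{6}.
So x(n) = \left(\frac{\sqrt{5}}{6} + \frac{1}{2}\right)\left(\frac{3}{2} + \frac{3 \sqrt{5}}{2}\right)^n + \left(\frac{1}{2} - \frac{\sqrt{5}}{6}\right)\left(\frac{3}{2} - \frac{3 \sqrt{5}}{2}\right)^n.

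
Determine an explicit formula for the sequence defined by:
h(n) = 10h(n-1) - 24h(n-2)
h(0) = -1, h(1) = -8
Characteristic equation: x² - 10x + 24 = 0, which factors as (x - (6))(x - (4)) = 0.
Roots r₁ = 6, r₂ = 4 (distinct).
General solution: h(n) = A·(6)^n + B·(4)^n.
From h(0) = -1: A + B = -1.
From h(1) = -8: 6A + 4B = -8.
Solving: A = -2, B = 1.
So h(n) = 4^{n} - 2 \cdot 6^{n}.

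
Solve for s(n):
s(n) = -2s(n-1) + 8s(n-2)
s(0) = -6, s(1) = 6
Characteristic equation: x² + 2x - 8 = 0, which factors as (x - (2))(x - (-4)) = 0.
Roots r₁ = 2, r₂ = -4 (distinct).
General solution: s(n) = A·(2)^n + B·(-4)^n.
From s(0) = -6: A + B = -6.
From s(1) = 6: 2A - 4B = 6.
Solving: A = -3, B = -3.
So s(n) = - 3 \left(-4\right)^{n} - 3 \cdot 2^{n}.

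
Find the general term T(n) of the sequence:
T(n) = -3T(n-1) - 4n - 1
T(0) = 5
First-order linear with linear forcing.
Homogeneous solution: T_h(n) = A·(-3)^n.
Try particular T_p(n) = pn + q. Substituting:
  pn + q = -3(p(n-1) + q) - 4n - 1.
Matching the n-coefficient: p = -3p - 4 ⇒ p = -1.
Matching constants: q = 3p - 3q - 1 ⇒ q = -1.
General: T(n) = A·(-3)^n - n - 1.
Apply T(0) = 5: A - 1 = 5 ⇒ A = 6.
So T(n) = 6 \left(-3\right)^{n} - n - 1.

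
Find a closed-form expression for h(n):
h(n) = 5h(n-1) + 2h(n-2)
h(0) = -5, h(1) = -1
Characteristic equation: x² - 5x - 2 = 0.
Discriminant Δ = (5)² + 4·(2) = 33.
Roots r₁,₂ = (5 ± √33)/2, so r₁ = \frac{5}{2} + \frac{\sqrt{33}}{2}, r₂ = \frac{5}{2} - \frac{\sqrt{33}}{2}.
General solution: h(n) = A·r₁^n + B·r₂^n.
From the initial conditions, A + B = -5 and r₁A + r₂B = -1.
Since r₁ - r₂ = √33: A = (-1 - (-5)r₂)/√33 = - \frac{5}{2} + \frac{23 \sqrt{33}}{66}, and B = -5 - A = - \frac{5}{2} - \frac{23 \sqrt{33}}{66}.
So h(n) = \left(- \frac{5}{2} + \frac{23 \sqrt{33}}{66}\right)\left(\frac{5}{2} + \frac{\sqrt{33}}{2}\right)^n + \left(- \frac{5}{2} - \frac{23 \sqrt{33}}{66}\right)\left(\frac{5}{2} - \frac{\sqrt{33}}{2}\right)^n.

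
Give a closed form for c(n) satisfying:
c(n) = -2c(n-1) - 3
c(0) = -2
First-order linear non-homogeneous.
Homogeneous solution: c_h(n) = A·(-2)^n.
Try constant particular solution c_p = K: K = -2K - 3 ⇒ K = -1.
General: c(n) = A·(-2)^n - 1.
Apply c(0) = -2: A - 1 = -2 ⇒ A = -1.
So c(n) = - \left(-2\right)^{n} - 1.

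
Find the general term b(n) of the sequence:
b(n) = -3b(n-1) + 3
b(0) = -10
First-order linear non-homogeneous.
Homogeneous solution: b_h(n) = A·(-3)^n.
Try constant particular solution b_p = K: K = -3K + 3 ⇒ K = \frac{3}{4}.
General: b(n) = A·(-3)^n + \frac{3}{4}.
Apply b(0) = -10: A + \frac{3}{4} = -10 ⇒ A = - \frac{43}{4}.
So b(n) = \frac{3}{4} - \frac{43 \left(-3\right)^{n}}{4}.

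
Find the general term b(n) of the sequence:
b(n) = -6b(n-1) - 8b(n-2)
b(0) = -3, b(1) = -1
Characteristic equation: x² + 6x + 8 = 0, which factors as (x - (-4))(x - (-2)) = 0.
Roots r₁ = -4, r₂ = -2 (distinct).
General solution: b(n) = A·(-4)^n + B·(-2)^n.
From b(0) = -3: A + B = -3.
From b(1) = -1: -4A - 2B = -1.
Solving: A = \frac{7}{2}, B = - \frac{13}{2}.
So b(n) = - \frac{13 \left(-2\right)^{n}}{2} + \frac{7 \left(-4\right)^{n}}{2}.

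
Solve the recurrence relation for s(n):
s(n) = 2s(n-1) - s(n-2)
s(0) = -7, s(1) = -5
Characteristic equation: x² - 2x + 1 = 0, which is (x - (1))².
Repeated root r = 1.
General solution: s(n) = (A + Bn)·(1)^n.
From s(0) = -7: A = -7.
From s(1) = -5: (A + B)·(1) = -5 ⇒ B = 2.
So s(n) = \left(2 n - 7\right) \cdot (1)^n.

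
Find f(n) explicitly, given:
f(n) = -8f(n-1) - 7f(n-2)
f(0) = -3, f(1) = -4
Characteristic equation: x² + 8x + 7 = 0, which factors as (x - (-7))(x - (-1)) = 0.
Roots r₁ = -7, r₂ = -1 (distinct).
General solution: f(n) = A·(-7)^n + B·(-1)^n.
From f(0) = -3: A + B = -3.
From f(1) = -4: -7A - B = -4.
Solving: A = \frac{7}{6}, B = - \frac{25}{6}.
So f(n) = - \frac{25 \left(-1\right)^{n}}{6} + \frac{7 \left(-7\right)^{n}}{6}.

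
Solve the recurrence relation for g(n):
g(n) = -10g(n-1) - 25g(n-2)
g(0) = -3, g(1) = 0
Characteristic equation: x² + 10x + 25 = 0, which is (x - (-5))².
Repeated root r = -5.
General solution: g(n) = (A + Bn)·(-5)^n.
From g(0) = -3: A = -3.
From g(1) = 0: (A + B)·(-5) = 0 ⇒ B = 3.
So g(n) = \left(3 n - 3\right) \cdot (-5)^n.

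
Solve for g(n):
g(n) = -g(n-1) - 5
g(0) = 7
First-order linear non-homogeneous.
Homogeneous solution: g_h(n) = A·(-1)^n.
Try constant particular solution g_p = K: K = -K - 5 ⇒ K = - \frac{5}{2}.
General: g(n) = A·(-1)^n - \frac{5}{2}.
Apply g(0) = 7: A - \frac{5}{2} = 7 ⇒ A = \frac{19}{2}.
So g(n) = \frac{19 \left(-1\right)^{n}}{2} - \frac{5}{2}.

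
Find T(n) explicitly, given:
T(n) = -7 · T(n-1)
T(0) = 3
Pure geometric recurrence with ratio -7.
By induction T(n) = T(0) · (-7)^n = 3 \left(-7\right)^{n}.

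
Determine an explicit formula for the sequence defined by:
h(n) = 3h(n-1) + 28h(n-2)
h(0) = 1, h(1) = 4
Characteristic equation: x² - 3x - 28 = 0, which factors as (x - (-4))(x - (7)) = 0.
Roots r₁ = -4, r₂ = 7 (distinct).
General solution: h(n) = A·(-4)^n + B·(7)^n.
From h(0) = 1: A + B = 1.
From h(1) = 4: -4A + 7B = 4.
Solving: A = \frac{3}{11}, B = \frac{8}{11}.
So h(n) = \frac{3 \left(-4\right)^{n}}{11} + \frac{8 \cdot 7^{n}}{11}.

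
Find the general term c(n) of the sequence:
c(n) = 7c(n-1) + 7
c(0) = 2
First-order linear non-homogeneous.
Homogeneous solution: c_h(n) = A·(7)^n.
Try constant particular solution c_p = K: K = 7K + 7 ⇒ K = - \frac{7}{6}.
General: c(n) = A·(7)^n - \frac{7}{6}.
Apply c(0) = 2: A - \frac{7}{6} = 2 ⇒ A = \frac{19}{6}.
So c(n) = \frac{19 \cdot 7^{n}}{6} - \frac{7}{6}.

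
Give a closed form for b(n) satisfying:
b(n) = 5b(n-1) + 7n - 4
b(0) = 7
First-order linear with linear forcing.
Homogeneous solution: b_h(n) = A·(5)^n.
Try particular b_p(n) = pn + q. Substituting:
  pn + q = 5(p(n-1) + q) + 7n - 4.
Matching the n-coefficient: p = 5p + 7 ⇒ p = - \frac{7}{4}.
Matching constants: q = -5p + 5q - 4 ⇒ q = - \frac{19}{16}.
General: b(n) = A·(5)^n - \frac{7 n}{4} - \frac{19}{16}.
Apply b(0) = 7: A - \frac{19}{16} = 7 ⇒ A = \frac{131}{16}.
So b(n) = \frac{131 \cdot 5^{n}}{16} - \frac{7 n}{4} - \frac{19}{16}.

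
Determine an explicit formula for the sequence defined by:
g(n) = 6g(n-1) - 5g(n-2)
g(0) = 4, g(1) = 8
Characteristic equation: x² - 6x + 5 = 0, which factors as (x - (5))(x - (1)) = 0.
Roots r₁ = 5, r₂ = 1 (distinct).
General solution: g(n) = A·(5)^n + B·(1)^n.
From g(0) = 4: A + B = 4.
From g(1) = 8: 5A + B = 8.
Solving: A = 1, B = 3.
So g(n) = 5^{n} + 3.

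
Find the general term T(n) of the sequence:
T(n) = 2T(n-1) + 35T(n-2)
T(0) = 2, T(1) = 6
Characteristic equation: x² - 2x - 35 = 0, which factors as (x - (-5))(x - (7)) = 0.
Roots r₁ = -5, r₂ = 7 (distinct).
General solution: T(n) = A·(-5)^n + B·(7)^n.
From T(0) = 2: A + B = 2.
From T(1) = 6: -5A + 7B = 6.
Solving: A = \frac{2}{3}, B = \frac{4}{3}.
So T(n) = \frac{2 \left(-5\right)^{n}}{3} + \frac{4 \cdot 7^{n}}{3}.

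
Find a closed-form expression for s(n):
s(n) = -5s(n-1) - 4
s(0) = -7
First-order linear non-homogeneous.
Homogeneous solution: s_h(n) = A·(-5)^n.
Try constant particular solution s_p = K: K = -5K - 4 ⇒ K = - \frac{2}{3}.
General: s(n) = A·(-5)^n - \frac{2}{3}.
Apply s(0) = -7: A - \frac{2}{3} = -7 ⇒ A = - \frac{19}{3}.
So s(n) = - \frac{19 \left(-5\right)^{n}}{3} - \frac{2}{3}.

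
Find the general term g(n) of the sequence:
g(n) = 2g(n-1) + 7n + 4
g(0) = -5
First-order linear with linear forcing.
Homogeneous solution: g_h(n) = A·(2)^n.
Try particular g_p(n) = pn + q. Substituting:
  pn + q = 2(p(n-1) + q) + 7n + 4.
Matching the n-coefficient: p = 2p + 7 ⇒ p = -7.
Matching constants: q = -2p + 2q + 4 ⇒ q = -18.
General: g(n) = A·(2)^n - 7 n - 18.
Apply g(0) = -5: A - 18 = -5 ⇒ A = 13.
So g(n) = 13 \cdot 2^{n} - 7 n - 18.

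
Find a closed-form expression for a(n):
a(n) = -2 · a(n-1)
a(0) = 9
Pure geometric recurrence with ratio -2.
By induction a(n) = a(0) · (-2)^n = 9 \left(-2\right)^{n}.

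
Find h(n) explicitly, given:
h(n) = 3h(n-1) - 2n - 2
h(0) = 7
First-order linear with linear forcing.
Homogeneous solution: h_h(n) = A·(3)^n.
Try particular h_p(n) = pn + q. Substituting:
  pn + q = 3(p(n-1) + q) - 2n - 2.
Matching the n-coefficient: p = 3p - 2 ⇒ p = 1.
Matching constants: q = -3p + 3q - 2 ⇒ q = \frac{5}{2}.
General: h(n) = A·(3)^n + n + \frac{5}{2}.
Apply h(0) = 7: A + \frac{5}{2} = 7 ⇒ A = \frac{9}{2}.
So h(n) = \frac{9 \cdot 3^{n}}{2} + n + \frac{5}{2}.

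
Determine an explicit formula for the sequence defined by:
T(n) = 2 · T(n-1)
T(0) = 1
Pure geometric recurrence with ratio 2.
By induction T(n) = T(0) · (2)^n = 2^{n}.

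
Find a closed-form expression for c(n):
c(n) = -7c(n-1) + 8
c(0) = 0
First-order linear non-homogeneous.
Homogeneous solution: c_h(n) = A·(-7)^n.
Try constant particular solution c_p = K: K = -7K + 8 ⇒ K = 1.
General: c(n) = A·(-7)^n + 1.
Apply c(0) = 0: A + 1 = 0 ⇒ A = -1.
So c(n) = 1 - \left(-7\right)^{n}.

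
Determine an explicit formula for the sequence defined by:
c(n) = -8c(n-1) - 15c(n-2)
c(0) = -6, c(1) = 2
Characteristic equation: x² + 8x + 15 = 0, which factors as (x - (-5))(x - (-3)) = 0.
Roots r₁ = -5, r₂ = -3 (distinct).
General solution: c(n) = A·(-5)^n + B·(-3)^n.
From c(0) = -6: A + B = -6.
From c(1) = 2: -5A - 3B = 2.
Solving: A = 8, B = -14.
So c(n) = - 14 \left(-3\right)^{n} + 8 \left(-5\right)^{n}.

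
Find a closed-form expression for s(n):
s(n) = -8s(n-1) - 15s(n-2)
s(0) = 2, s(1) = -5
Characteristic equation: x² + 8x + 15 = 0, which factors as (x - (-5))(x - (-3)) = 0.
Roots r₁ = -5, r₂ = -3 (distinct).
General solution: s(n) = A·(-5)^n + B·(-3)^n.
From s(0) = 2: A + B = 2.
From s(1) = -5: -5A - 3B = -5.
Solving: A = - \frac{1}{2}, B = \frac{5}{2}.
So s(n) = \frac{5 \left(-3\right)^{n}}{2} - \frac{\left(-5\right)^{n}}{2}.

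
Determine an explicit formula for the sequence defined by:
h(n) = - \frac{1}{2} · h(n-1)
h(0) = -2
Pure geometric recurrence with ratio - \frac{1}{2}.
By induction h(n) = h(0) · (- \frac{1}{2})^n = - 2 \left(- \frac{1}{2}\right)^{n}.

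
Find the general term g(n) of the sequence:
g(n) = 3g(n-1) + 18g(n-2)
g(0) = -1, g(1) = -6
Characteristic equation: x² - 3x - 18 = 0, which factors as (x - (-3))(x - (6)) = 0.
Roots r₁ = -3, r₂ = 6 (distinct).
General solution: g(n) = A·(-3)^n + B·(6)^n.
From g(0) = -1: A + B = -1.
From g(1) = -6: -3A + 6B = -6.
Solving: A = 0, B = -1.
So g(n) = - 6^{n}.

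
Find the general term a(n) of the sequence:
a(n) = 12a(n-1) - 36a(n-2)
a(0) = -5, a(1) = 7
Characteristic equation: x² - 12x + 36 = 0, which is (x - (6))².
Repeated root r = 6.
General solution: a(n) = (A + Bn)·(6)^n.
From a(0) = -5: A = -5.
From a(1) = 7: (A + B)·(6) = 7 ⇒ B = \frac{37}{6}.
So a(n) = \left(\frac{37 n}{6} - 5\right) \cdot (6)^n.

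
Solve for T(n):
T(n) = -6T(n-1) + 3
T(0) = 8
First-order linear non-homogeneous.
Homogeneous solution: T_h(n) = A·(-6)^n.
Try constant particular solution T_p = K: K = -6K + 3 ⇒ K = \frac{3}{7}.
General: T(n) = A·(-6)^n + \frac{3}{7}.
Apply T(0) = 8: A + \frac{3}{7} = 8 ⇒ A = \frac{53}{7}.
So T(n) = \frac{53 \left(-6\right)^{n}}{7} + \frac{3}{7}.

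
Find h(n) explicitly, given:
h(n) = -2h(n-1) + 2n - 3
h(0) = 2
First-order linear with linear forcing.
Homogeneous solution: h_h(n) = A·(-2)^n.
Try particular h_p(n) = pn + q. Substituting:
  pn + q = -2(p(n-1) + q) + 2n - 3.
Matching the n-coefficient: p = -2p + 2 ⇒ p = \frac{2}{3}.
Matching constants: q = 2p - 2q - 3 ⇒ q = - \frac{5}{9}.
General: h(n) = A·(-2)^n + \frac{2 n}{3} - \frac{5}{9}.
Apply h(0) = 2: A - \frac{5}{9} = 2 ⇒ A = \frac{23}{9}.
So h(n) = \frac{23 \left(-2\right)^{n}}{9} + \frac{2 n}{3} - \frac{5}{9}.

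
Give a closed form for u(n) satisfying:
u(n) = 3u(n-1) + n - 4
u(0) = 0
First-order linear with linear forcing.
Homogeneous solution: u_h(n) = A·(3)^n.
Try particular u_p(n) = pn + q. Substituting:
  pn + q = 3(p(n-1) + q) + n - 4.
Matching the n-coefficient: p = 3p + 1 ⇒ p = - \frac{1}{2}.
Matching constants: q = -3p + 3q - 4 ⇒ q = \frac{5}{4}.
General: u(n) = A·(3)^n - \frac{n}{2} + \frac{5}{4}.
Apply u(0) = 0: A + \frac{5}{4} = 0 ⇒ A = - \frac{5}{4}.
So u(n) = - \frac{5 \cdot 3^{n}}{4} - \frac{n}{2} + \frac{5}{4}.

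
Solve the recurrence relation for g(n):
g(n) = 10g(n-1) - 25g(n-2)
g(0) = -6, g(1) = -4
Characteristic equation: x² - 10x + 25 = 0, which is (x - (5))².
Repeated root r = 5.
General solution: g(n) = (A + Bn)·(5)^n.
From g(0) = -6: A = -6.
From g(1) = -4: (A + B)·(5) = -4 ⇒ B = \frac{26}{5}.
So g(n) = \left(\frac{26 n}{5} - 6\right) \cdot (5)^n.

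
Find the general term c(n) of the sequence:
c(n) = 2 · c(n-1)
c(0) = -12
Pure geometric recurrence with ratio 2.
By induction c(n) = c(0) · (2)^n = - 12 \cdot 2^{n}.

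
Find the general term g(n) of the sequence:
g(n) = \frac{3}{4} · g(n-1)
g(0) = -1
Pure geometric recurrence with ratio \frac{3}{4}.
By induction g(n) = g(0) · (\frac{3}{4})^n = - \left(\frac{3}{4}\right)^{n}.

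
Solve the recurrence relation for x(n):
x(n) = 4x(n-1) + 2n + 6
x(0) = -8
First-order linear with linear forcing.
Homogeneous solution: x_h(n) = A·(4)^n.
Try particular x_p(n) = pn + q. Substituting:
  pn + q = 4(p(n-1) + q) + 2n + 6.
Matching the n-coefficient: p = 4p + 2 ⇒ p = - \frac{2}{3}.
Matching constants: q = -4p + 4q + 6 ⇒ q = - \frac{26}{9}.
General: x(n) = A·(4)^n - \frac{2 n}{3} - \frac{26}{9}.
Apply x(0) = -8: A - \frac{26}{9} = -8 ⇒ A = - \frac{46}{9}.
So x(n) = - \frac{46 \cdot 4^{n}}{9} - \frac{2 n}{3} - \frac{26}{9}.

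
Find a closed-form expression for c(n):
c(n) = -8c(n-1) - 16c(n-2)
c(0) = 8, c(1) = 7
Characteristic equation: x² + 8x + 16 = 0, which is (x - (-4))².
Repeated root r = -4.
General solution: c(n) = (A + Bn)·(-4)^n.
From c(0) = 8: A = 8.
From c(1) = 7: (A + B)·(-4) = 7 ⇒ B = - \frac{39}{4}.
So c(n) = \left(8 - \frac{39 n}{4}\right) \cdot (-4)^n.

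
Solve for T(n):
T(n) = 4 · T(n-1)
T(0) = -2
Pure geometric recurrence with ratio 4.
By induction T(n) = T(0) · (4)^n = - 2 \cdot 4^{n}.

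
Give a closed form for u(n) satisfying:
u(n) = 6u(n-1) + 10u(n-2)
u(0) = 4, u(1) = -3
Characteristic equation: x² - 6x - 10 = 0.
Discriminant Δ = (6)² + 4·(10) = 76.
Roots r₁,₂ = (6 ± √76)/2, so r₁ = 3 + \sqrt{19}, r₂ = 3 - \sqrt{19}.
General solution: u(n) = A·r₁^n + B·r₂^n.
From the initial conditions, A + B = 4 and r₁A + r₂B = -3.
Since r₁ - r₂ = √76: A = (-3 - (4)r₂)/√76 = 2 - \frac{15 \sqrt{19}}{38}, and B = 4 - A = \frac{15 \sqrt{19}}{38} + 2.
So u(n) = \left(2 - \frac{15 \sqrt{19}}{38}\right)\left(3 + \sqrt{19}\right)^n + \left(\frac{15 \sqrt{19}}{38} + 2\right)\left(3 - \sqrt{19}\right)^n.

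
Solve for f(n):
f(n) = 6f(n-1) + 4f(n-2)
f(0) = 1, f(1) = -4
Characteristic equation: x² - 6x - 4 = 0.
Discriminant Δ = (6)² + 4·(4) = 52.
Roots r₁,₂ = (6 ± √52)/2, so r₁ = 3 + \sqrt{13}, r₂ = 3 - \sqrt{13}.
General solution: f(n) = A·r₁^n + B·r₂^n.
From the initial conditions, A + B = 1 and r₁A + r₂B = -4.
Since r₁ - r₂ = √52: A = (-4 - (1)r₂)/√52 = \frac{1}{2} - \frac{7 \sqrt{13}}{26}, and B = 1 - A = \frac{1}{2} + \frac{7 \sqrt{13}}{26}.
So f(n) = \left(\frac{1}{2} - \frac{7 \sqrt{13}}{26}\right)\left(3 + \sqrt{13}\right)^n + \left(\frac{1}{2} + \frac{7 \sqrt{13}}{26}\right)\left(3 - \sqrt{13}\right)^n.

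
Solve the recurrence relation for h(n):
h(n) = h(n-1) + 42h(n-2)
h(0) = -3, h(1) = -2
Characteristic equation: x² - x - 42 = 0, which factors as (x - (7))(x - (-6)) = 0.
Roots r₁ = 7, r₂ = -6 (distinct).
General solution: h(n) = A·(7)^n + B·(-6)^n.
From h(0) = -3: A + B = -3.
From h(1) = -2: 7A - 6B = -2.
Solving: A = - \frac{20}{13}, B = - \frac{19}{13}.
So h(n) = - \frac{19 \left(-6\right)^{n}}{13} - \frac{20 \cdot 7^{n}}{13}.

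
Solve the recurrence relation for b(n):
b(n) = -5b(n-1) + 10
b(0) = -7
First-order linear non-homogeneous.
Homogeneous solution: b_h(n) = A·(-5)^n.
Try constant particular solution b_p = K: K = -5K + 10 ⇒ K = \frac{5}{3}.
General: b(n) = A·(-5)^n + \frac{5}{3}.
Apply b(0) = -7: A + \frac{5}{3} = -7 ⇒ A = - \frac{26}{3}.
So b(n) = \frac{5}{3} - \frac{26 \left(-5\right)^{n}}{3}.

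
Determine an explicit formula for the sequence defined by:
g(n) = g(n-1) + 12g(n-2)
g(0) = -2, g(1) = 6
Characteristic equation: x² - x - 12 = 0, which factors as (x - (4))(x - (-3)) = 0.
Roots r₁ = 4, r₂ = -3 (distinct).
General solution: g(n) = A·(4)^n + B·(-3)^n.
From g(0) = -2: A + B = -2.
From g(1) = 6: 4A - 3B = 6.
Solving: A = 0, B = -2.
So g(n) = - 2 \left(-3\right)^{n}.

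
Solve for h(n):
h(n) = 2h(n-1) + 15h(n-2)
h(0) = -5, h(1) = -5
Characteristic equation: x² - 2x - 15 = 0, which factors as (x - (-3))(x - (5)) = 0.
Roots r₁ = -3, r₂ = 5 (distinct).
General solution: h(n) = A·(-3)^n + B·(5)^n.
From h(0) = -5: A + B = -5.
From h(1) = -5: -3A + 5B = -5.
Solving: A = - \frac{5}{2}, B = - \frac{5}{2}.
So h(n) = - \frac{5 \left(-3\right)^{n}}{2} - \frac{5 \cdot 5^{n}}{2}.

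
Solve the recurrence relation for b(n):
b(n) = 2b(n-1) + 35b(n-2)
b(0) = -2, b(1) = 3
Characteristic equation: x² - 2x - 35 = 0, which factors as (x - (7))(x - (-5)) = 0.
Roots r₁ = 7, r₂ = -5 (distinct).
General solution: b(n) = A·(7)^n + B·(-5)^n.
From b(0) = -2: A + B = -2.
From b(1) = 3: 7A - 5B = 3.
Solving: A = - \frac{7}{12}, B = - \frac{17}{12}.
So b(n) = - \frac{17 \left(-5\right)^{n}}{12} - \frac{7 \cdot 7^{n}}{12}.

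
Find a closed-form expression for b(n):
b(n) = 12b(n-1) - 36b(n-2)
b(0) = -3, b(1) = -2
Characteristic equation: x² - 12x + 36 = 0, which is (x - (6))².
Repeated root r = 6.
General solution: b(n) = (A + Bn)·(6)^n.
From b(0) = -3: A = -3.
From b(1) = -2: (A + B)·(6) = -2 ⇒ B = \frac{8}{3}.
So b(n) = \left(\frac{8 n}{3} - 3\right) \cdot (6)^n.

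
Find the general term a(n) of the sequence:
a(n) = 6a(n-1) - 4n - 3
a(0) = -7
First-order linear with linear forcing.
Homogeneous solution: a_h(n) = A·(6)^n.
Try particular a_p(n) = pn + q. Substituting:
  pn + q = 6(p(n-1) + q) - 4n - 3.
Matching the n-coefficient: p = 6p - 4 ⇒ p = \frac{4}{5}.
Matching constants: q = -6p + 6q - 3 ⇒ q = \frac{39}{25}.
General: a(n) = A·(6)^n + \frac{4 n}{5} + \frac{39}{25}.
Apply a(0) = -7: A + \frac{39}{25} = -7 ⇒ A = - \frac{214}{25}.
So a(n) = - \frac{214 \cdot 6^{n}}{25} + \frac{4 n}{5} + \frac{39}{25}.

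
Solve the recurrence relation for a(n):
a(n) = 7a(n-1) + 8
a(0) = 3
First-order linear non-homogeneous.
Homogeneous solution: a_h(n) = A·(7)^n.
Try constant particular solution a_p = K: K = 7K + 8 ⇒ K = - \frac{4}{3}.
General: a(n) = A·(7)^n - \frac{4}{3}.
Apply a(0) = 3: A - \frac{4}{3} = 3 ⇒ A = \frac{13}{3}.
So a(n) = \frac{13 \cdot 7^{n}}{3} - \frac{4}{3}.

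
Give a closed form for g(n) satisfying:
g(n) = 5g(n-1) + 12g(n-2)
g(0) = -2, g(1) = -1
Characteristic equation: x² - 5x - 12 = 0.
Discriminant Δ = (5)² + 4·(12) = 73.
Roots r₁,₂ = (5 ± √73)/2, so r₁ = \frac{5}{2} + \frac{\sqrt{73}}{2}, r₂ = \frac{5}{2} - \frac{\sqrt{73}}{2}.
General solution: g(n) = A·r₁^n + B·r₂^n.
From the initial conditions, A + B = -2 and r₁A + r₂B = -1.
Since r₁ - r₂ = √73: A = (-1 - (-2)r₂)/√73 = -1 + \frac{4 \sqrt{73}}{73}, and B = -2 - A = -1 - \frac{4 \sqrt{73}}{73}.
So g(n) = \left(-1 + \frac{4 \sqrt{73}}{73}\right)\left(\frac{5}{2} + \frac{\sqrt{73}}{2}\right)^n + \left(-1 - \frac{4 \sqrt{73}}{73}\right)\left(\frac{5}{2} - \frac{\sqrt{73}}{2}\right)^n.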